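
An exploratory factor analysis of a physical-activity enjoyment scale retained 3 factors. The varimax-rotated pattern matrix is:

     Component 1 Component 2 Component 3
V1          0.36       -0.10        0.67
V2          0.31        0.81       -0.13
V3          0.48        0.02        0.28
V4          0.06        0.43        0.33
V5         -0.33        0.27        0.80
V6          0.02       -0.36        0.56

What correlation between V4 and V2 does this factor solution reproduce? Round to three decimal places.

0.324

r̂ = Σ λ_i·λ_j across factors = (0.06)(0.31) + (0.43)(0.81) + (0.33)(-0.13)
  = +0.0186 +0.3483 -0.0429 = 0.3240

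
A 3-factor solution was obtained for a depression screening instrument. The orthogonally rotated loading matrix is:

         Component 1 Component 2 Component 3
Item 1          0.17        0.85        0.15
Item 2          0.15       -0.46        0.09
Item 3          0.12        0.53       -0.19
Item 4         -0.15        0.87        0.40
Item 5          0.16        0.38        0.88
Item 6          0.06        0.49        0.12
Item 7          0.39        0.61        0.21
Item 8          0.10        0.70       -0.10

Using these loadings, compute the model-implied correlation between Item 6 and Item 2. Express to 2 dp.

-0.21

r̂ = Σ λ_i·λ_j across factors = (0.06)(0.15) + (0.49)(-0.46) + (0.12)(0.09)
  = +0.0090 -0.2254 +0.0108 = -0.2056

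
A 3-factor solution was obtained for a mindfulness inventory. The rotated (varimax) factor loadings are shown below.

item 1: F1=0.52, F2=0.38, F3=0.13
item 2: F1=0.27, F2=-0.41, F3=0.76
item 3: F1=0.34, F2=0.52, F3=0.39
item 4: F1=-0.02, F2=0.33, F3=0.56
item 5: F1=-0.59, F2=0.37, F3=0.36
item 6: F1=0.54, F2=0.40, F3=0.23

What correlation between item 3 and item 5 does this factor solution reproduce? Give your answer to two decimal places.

r̂ = Σ λ_i·λ_j across factors = (0.34)(-0.59) + (0.52)(0.37) + (0.39)(0.36)
  = -0.2006 +0.1924 +0.1404 = 0.1322

0.13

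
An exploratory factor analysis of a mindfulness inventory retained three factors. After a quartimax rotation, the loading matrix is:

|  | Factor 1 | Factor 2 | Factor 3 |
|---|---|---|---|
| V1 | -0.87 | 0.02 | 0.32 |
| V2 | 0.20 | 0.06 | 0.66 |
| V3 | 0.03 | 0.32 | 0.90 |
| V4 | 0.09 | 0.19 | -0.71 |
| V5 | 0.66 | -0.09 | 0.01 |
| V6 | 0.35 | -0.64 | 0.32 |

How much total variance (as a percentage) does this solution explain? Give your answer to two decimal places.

SS loadings by factor: 1.3640, 0.5602, 1.9546; total = 3.8788.
Total variance with 6 standardized items is 6, so the solution explains 3.8788/6 = 0.6465 = 64.65%.

64.65%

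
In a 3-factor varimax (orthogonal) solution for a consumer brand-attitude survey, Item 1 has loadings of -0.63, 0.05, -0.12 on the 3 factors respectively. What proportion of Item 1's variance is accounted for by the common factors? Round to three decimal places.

0.414

h² = (-0.63)² + 0.05² + (-0.12)² = 0.3969 + 0.0025 + 0.0144 = 0.4138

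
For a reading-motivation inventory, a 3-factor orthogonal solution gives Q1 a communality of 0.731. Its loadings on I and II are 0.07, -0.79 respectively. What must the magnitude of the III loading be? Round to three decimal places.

0.319

Under orthogonal rotation h² = Σλ², so λ_III² = h² − (0.6290) = 0.731 − 0.6290 = 0.1020.
|λ| = √0.1020 = 0.3194.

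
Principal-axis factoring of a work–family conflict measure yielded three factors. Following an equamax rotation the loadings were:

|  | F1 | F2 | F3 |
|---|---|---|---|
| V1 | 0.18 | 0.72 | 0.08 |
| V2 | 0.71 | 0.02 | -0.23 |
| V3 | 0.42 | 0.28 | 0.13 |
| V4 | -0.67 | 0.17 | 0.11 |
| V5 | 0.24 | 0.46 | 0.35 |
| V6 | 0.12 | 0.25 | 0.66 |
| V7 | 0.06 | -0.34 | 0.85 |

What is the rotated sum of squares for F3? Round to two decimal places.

SS loadings for F3 = 0.08² + (-0.23)² + 0.13² + 0.11² + 0.35² + 0.66² + 0.85² = 0.0064 + 0.0529 + 0.0169 + 0.0121 + 0.1225 + 0.4356 + 0.7225 = 1.3689

1.37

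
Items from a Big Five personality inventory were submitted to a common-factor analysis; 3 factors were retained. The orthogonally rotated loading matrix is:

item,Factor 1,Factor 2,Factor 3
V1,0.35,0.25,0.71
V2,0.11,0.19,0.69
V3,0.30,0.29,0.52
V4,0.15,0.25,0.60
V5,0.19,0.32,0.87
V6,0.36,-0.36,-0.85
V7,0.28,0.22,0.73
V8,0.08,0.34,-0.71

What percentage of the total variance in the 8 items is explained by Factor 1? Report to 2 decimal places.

SS loadings for Factor 1 = 0.35² + 0.11² + 0.30² + 0.15² + 0.19² + 0.36² + 0.28² + 0.08² = 0.4976
With 8 standardized items, total variance = 8. Proportion = 0.4976/8 = 0.0622 → 6.22%.

6.22%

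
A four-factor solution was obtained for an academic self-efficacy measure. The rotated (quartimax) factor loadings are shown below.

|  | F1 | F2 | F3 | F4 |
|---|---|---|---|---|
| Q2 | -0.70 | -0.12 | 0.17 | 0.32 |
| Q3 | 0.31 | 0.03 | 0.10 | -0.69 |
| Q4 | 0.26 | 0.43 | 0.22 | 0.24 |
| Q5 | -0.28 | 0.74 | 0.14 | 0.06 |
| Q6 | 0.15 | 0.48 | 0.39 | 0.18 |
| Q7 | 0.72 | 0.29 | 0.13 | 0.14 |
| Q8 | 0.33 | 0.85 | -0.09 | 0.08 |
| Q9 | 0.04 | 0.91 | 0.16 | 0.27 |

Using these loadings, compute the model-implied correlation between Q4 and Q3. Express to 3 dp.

r̂ = Σ λ_i·λ_j across factors = (0.26)(0.31) + (0.43)(0.03) + (0.22)(0.10) + (0.24)(-0.69)
  = +0.0806 +0.0129 +0.0220 -0.1656 = -0.0501

-0.050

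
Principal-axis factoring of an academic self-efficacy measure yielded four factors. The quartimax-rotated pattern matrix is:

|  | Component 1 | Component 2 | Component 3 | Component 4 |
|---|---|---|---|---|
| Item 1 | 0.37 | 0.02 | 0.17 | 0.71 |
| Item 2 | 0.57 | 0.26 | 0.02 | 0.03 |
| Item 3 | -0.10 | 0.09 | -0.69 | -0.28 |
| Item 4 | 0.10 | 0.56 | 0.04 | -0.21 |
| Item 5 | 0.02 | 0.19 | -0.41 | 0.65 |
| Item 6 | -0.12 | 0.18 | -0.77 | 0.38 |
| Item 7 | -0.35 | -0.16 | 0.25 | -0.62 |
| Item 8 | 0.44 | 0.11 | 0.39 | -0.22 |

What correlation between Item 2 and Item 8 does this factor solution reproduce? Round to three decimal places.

r̂ = Σ λ_i·λ_j across factors = (0.57)(0.44) + (0.26)(0.11) + (0.02)(0.39) + (0.03)(-0.22)
  = +0.2508 +0.0286 +0.0078 -0.0066 = 0.2806

0.281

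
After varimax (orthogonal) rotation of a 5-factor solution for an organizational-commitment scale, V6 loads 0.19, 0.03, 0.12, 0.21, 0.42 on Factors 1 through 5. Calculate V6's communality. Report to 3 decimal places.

0.272

h² = 0.19² + 0.03² + 0.12² + 0.21² + 0.42² = 0.0361 + 0.0009 + 0.0144 + 0.0441 + 0.1764 = 0.2719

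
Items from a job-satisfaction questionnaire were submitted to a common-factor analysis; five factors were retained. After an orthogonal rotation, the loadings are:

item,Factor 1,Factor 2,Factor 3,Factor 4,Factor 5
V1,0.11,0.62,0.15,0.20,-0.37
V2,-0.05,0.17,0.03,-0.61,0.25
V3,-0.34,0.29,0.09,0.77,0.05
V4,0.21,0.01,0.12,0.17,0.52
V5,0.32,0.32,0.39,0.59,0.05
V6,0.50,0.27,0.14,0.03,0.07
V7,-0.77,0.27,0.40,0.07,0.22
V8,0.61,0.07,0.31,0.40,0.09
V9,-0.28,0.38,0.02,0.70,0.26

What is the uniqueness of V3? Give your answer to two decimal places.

h² = (-0.34)² + 0.29² + 0.09² + 0.77² + 0.05² = 0.1156 + 0.0841 + 0.0081 + 0.5929 + 0.0025 = 0.8032
Uniqueness u² = 1 − h² = 1 − 0.8032 = 0.1968

0.20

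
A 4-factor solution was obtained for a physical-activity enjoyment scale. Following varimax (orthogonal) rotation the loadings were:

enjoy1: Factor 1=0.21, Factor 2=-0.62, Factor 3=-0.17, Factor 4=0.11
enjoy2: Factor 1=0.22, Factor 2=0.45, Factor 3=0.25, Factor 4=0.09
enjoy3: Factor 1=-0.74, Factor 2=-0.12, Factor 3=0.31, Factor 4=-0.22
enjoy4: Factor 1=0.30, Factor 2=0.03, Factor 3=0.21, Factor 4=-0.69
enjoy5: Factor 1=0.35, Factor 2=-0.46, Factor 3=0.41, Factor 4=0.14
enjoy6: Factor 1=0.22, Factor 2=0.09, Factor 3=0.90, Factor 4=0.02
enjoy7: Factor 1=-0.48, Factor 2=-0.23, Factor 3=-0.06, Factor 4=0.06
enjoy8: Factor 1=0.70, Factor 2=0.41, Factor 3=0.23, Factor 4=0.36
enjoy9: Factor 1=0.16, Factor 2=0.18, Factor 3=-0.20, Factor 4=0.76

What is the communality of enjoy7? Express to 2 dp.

h² = (-0.48)² + (-0.23)² + (-0.06)² + 0.06² = 0.2304 + 0.0529 + 0.0036 + 0.0036 = 0.2905

0.29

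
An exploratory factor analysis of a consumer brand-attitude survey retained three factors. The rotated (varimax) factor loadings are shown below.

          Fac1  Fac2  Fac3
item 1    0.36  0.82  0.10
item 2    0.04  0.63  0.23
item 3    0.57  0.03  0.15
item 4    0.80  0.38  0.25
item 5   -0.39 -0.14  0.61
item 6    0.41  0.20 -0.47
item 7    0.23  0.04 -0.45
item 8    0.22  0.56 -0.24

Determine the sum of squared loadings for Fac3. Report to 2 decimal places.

SS loadings for Fac3 = 0.10² + 0.23² + 0.15² + 0.25² + 0.61² + (-0.47)² + (-0.45)² + (-0.24)² = 0.0100 + 0.0529 + 0.0225 + 0.0625 + 0.3721 + 0.2209 + 0.2025 + 0.0576 = 1.0010

1.00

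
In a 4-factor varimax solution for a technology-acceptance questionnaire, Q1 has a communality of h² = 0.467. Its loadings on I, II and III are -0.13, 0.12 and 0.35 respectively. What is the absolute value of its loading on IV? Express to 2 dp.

Under orthogonal rotation h² = Σλ², so λ_IV² = h² − (0.1538) = 0.467 − 0.1538 = 0.3132.
|λ| = √0.3132 = 0.5596.

0.56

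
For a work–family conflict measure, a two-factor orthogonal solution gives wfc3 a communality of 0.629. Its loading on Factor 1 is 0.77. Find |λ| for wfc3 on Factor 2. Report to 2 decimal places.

Under orthogonal rotation h² = Σλ², so λ_Factor 2² = h² − (0.5929) = 0.629 − 0.5929 = 0.0361.
|λ| = √0.0361 = 0.1900.

0.19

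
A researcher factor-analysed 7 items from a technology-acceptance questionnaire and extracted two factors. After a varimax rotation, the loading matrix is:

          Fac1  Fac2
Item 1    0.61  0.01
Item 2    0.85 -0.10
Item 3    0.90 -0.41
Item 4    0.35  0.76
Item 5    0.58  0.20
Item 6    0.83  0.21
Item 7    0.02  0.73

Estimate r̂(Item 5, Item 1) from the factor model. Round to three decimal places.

r̂ = Σ λ_i·λ_j across factors = (0.58)(0.61) + (0.20)(0.01)
  = +0.3538 +0.0020 = 0.3558

0.356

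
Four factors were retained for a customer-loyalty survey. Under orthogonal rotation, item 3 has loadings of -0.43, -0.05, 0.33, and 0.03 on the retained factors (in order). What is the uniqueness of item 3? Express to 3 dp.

0.703

h² = (-0.43)² + (-0.05)² + 0.33² + 0.03² = 0.1849 + 0.0025 + 0.1089 + 0.0009 = 0.2972
Uniqueness u² = 1 − h² = 1 − 0.2972 = 0.7028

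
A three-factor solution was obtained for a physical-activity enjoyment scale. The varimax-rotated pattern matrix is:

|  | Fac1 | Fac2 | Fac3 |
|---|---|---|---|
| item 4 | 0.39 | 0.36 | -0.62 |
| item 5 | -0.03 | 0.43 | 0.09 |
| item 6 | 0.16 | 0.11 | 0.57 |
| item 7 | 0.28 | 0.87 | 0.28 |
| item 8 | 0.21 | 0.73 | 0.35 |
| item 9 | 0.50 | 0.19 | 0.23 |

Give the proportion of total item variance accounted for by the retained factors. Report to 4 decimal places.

Communalities: 0.6661, 0.1939, 0.3626, 0.9137, 0.6995, 0.3390; Σh² = 3.1748.
Total variance with 6 standardized items is 6, so the solution explains 3.1748/6 = 0.5291.

0.5291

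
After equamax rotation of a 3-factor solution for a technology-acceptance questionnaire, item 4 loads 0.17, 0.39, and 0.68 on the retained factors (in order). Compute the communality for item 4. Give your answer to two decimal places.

h² = 0.17² + 0.39² + 0.68² = 0.0289 + 0.1521 + 0.4624 = 0.6434

0.64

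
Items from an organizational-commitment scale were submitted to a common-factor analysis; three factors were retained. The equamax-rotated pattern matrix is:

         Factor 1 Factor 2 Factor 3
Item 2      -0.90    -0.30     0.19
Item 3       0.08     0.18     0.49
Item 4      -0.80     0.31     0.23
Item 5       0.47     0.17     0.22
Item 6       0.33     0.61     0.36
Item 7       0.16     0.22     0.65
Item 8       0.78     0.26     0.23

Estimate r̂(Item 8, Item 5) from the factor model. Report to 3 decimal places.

r̂ = Σ λ_i·λ_j across factors = (0.78)(0.47) + (0.26)(0.17) + (0.23)(0.22)
  = +0.3666 +0.0442 +0.0506 = 0.4614

0.461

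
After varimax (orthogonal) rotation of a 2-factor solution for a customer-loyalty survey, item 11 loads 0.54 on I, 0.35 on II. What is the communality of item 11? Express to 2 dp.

h² = 0.54² + 0.35² = 0.2916 + 0.1225 = 0.4141

0.41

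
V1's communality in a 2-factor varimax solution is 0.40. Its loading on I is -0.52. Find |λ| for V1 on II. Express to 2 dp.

Under orthogonal rotation h² = Σλ², so λ_II² = h² − (0.2704) = 0.40 − 0.2704 = 0.1296.
|λ| = √0.1296 = 0.3600.

0.36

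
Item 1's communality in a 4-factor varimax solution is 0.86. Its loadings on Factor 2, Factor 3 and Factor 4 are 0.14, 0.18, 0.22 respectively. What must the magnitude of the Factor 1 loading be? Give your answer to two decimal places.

Under orthogonal rotation h² = Σλ², so λ_Factor 1² = h² − (0.1004) = 0.86 − 0.1004 = 0.7596.
|λ| = √0.7596 = 0.8716.

0.87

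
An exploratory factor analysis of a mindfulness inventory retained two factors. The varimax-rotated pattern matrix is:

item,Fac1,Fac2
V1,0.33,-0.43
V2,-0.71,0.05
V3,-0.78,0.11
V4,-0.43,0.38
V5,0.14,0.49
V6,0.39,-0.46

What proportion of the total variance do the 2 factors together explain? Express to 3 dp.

0.396

SS loadings by factor: 1.5780, 0.7956; total = 2.3736.
Total variance with 6 standardized items is 6, so the solution explains 2.3736/6 = 0.3956.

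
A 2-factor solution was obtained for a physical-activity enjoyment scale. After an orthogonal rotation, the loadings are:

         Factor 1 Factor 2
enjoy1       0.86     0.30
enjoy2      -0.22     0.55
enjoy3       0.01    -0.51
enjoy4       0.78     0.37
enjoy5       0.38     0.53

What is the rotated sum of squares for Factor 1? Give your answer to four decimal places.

SS loadings for Factor 1 = 0.86² + (-0.22)² + 0.01² + 0.78² + 0.38² = 0.7396 + 0.0484 + 0.0001 + 0.6084 + 0.1444 = 1.5409

1.5409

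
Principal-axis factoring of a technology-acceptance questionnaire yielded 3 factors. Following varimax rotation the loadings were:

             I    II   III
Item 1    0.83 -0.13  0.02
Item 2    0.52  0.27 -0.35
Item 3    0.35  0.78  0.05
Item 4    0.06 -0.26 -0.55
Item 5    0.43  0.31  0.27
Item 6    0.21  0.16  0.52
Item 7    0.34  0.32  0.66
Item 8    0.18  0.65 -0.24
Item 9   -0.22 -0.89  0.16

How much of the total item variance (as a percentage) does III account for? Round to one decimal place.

SS loadings for III = 0.02² + (-0.35)² + 0.05² + (-0.55)² + 0.27² + 0.52² + 0.66² + (-0.24)² + 0.16² = 1.2900
With 9 standardized items, total variance = 9. Proportion = 1.2900/9 = 0.1433 → 14.33%.

14.3%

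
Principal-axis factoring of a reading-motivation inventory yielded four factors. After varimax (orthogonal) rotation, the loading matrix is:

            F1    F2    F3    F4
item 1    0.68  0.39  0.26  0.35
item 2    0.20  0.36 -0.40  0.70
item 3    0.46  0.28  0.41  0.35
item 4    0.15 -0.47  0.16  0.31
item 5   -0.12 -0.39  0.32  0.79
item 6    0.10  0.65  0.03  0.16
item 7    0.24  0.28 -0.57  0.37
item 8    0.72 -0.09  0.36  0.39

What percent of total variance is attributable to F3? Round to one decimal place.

12.2%

SS loadings for F3 = 0.26² + (-0.40)² + 0.41² + 0.16² + 0.32² + 0.03² + (-0.57)² + 0.36² = 0.9791
With 8 standardized items, total variance = 8. Proportion = 0.9791/8 = 0.1224 → 12.24%.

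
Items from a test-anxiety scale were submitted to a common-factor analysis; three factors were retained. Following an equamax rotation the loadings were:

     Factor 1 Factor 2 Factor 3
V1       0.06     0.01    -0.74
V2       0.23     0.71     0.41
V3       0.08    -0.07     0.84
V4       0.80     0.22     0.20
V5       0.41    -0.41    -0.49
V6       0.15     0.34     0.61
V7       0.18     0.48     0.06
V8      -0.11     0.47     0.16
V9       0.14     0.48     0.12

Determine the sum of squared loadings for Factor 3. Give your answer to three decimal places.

SS loadings for Factor 3 = (-0.74)² + 0.41² + 0.84² + 0.20² + (-0.49)² + 0.61² + 0.06² + 0.16² + 0.12² = 0.5476 + 0.1681 + 0.7056 + 0.0400 + 0.2401 + 0.3721 + 0.0036 + 0.0256 + 0.0144 = 2.1171

2.117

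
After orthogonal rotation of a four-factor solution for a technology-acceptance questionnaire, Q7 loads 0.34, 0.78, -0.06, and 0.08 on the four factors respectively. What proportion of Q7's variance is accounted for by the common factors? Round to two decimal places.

0.73

h² = 0.34² + 0.78² + (-0.06)² + 0.08² = 0.1156 + 0.6084 + 0.0036 + 0.0064 = 0.7340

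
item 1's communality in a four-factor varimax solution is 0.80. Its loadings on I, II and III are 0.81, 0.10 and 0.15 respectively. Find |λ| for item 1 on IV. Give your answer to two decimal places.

Under orthogonal rotation h² = Σλ², so λ_IV² = h² − (0.6886) = 0.80 − 0.6886 = 0.1114.
|λ| = √0.1114 = 0.3338.

0.33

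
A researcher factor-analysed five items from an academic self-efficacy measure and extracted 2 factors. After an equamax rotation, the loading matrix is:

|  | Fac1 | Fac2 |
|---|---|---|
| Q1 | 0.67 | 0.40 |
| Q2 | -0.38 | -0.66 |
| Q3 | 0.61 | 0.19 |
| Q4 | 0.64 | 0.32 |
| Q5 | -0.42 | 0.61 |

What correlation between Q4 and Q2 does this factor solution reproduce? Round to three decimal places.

r̂ = Σ λ_i·λ_j across factors = (0.64)(-0.38) + (0.32)(-0.66)
  = -0.2432 -0.2112 = -0.4544

-0.454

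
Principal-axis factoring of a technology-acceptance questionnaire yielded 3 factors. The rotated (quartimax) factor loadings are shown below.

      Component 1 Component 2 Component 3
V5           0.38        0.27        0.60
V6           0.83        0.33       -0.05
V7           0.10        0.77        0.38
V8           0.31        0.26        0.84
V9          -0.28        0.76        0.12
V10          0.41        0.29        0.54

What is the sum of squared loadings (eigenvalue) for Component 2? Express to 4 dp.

SS loadings for Component 2 = 0.27² + 0.33² + 0.77² + 0.26² + 0.76² + 0.29² = 0.0729 + 0.1089 + 0.5929 + 0.0676 + 0.5776 + 0.0841 = 1.5040

1.5040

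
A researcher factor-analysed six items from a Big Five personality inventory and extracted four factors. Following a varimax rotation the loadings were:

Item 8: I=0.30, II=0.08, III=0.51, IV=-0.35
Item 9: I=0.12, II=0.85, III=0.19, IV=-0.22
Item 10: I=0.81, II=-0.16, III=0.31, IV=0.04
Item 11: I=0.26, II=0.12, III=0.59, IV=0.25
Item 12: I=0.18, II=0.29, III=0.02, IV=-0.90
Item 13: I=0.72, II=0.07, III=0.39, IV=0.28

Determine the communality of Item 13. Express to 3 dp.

h² = 0.72² + 0.07² + 0.39² + 0.28² = 0.5184 + 0.0049 + 0.1521 + 0.0784 = 0.7538

0.754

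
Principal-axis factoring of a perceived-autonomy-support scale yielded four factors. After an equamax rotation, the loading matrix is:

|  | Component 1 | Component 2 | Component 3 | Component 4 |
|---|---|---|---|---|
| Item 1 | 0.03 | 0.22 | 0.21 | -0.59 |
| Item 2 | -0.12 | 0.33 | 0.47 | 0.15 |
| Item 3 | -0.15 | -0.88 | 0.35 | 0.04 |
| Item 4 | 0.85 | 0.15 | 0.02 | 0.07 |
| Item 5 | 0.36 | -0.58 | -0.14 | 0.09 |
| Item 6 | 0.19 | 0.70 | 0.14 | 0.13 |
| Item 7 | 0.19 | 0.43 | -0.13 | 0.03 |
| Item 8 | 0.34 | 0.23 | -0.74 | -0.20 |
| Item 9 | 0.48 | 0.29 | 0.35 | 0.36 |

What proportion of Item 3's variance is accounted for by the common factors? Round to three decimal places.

0.921

h² = (-0.15)² + (-0.88)² + 0.35² + 0.04² = 0.0225 + 0.7744 + 0.1225 + 0.0016 = 0.9210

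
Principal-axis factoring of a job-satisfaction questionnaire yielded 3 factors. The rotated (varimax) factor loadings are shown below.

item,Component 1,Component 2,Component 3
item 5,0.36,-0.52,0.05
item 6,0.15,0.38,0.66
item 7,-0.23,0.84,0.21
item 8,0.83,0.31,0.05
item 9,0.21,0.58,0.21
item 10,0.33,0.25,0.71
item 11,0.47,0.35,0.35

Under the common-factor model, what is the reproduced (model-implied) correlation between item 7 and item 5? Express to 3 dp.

r̂ = Σ λ_i·λ_j across factors = (-0.23)(0.36) + (0.84)(-0.52) + (0.21)(0.05)
  = -0.0828 -0.4368 +0.0105 = -0.5091

-0.509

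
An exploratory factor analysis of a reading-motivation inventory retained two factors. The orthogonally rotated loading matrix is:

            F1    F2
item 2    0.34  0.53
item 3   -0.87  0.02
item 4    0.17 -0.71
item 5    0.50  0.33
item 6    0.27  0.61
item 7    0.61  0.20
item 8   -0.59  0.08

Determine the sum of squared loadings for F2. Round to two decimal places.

SS loadings for F2 = 0.53² + 0.02² + (-0.71)² + 0.33² + 0.61² + 0.20² + 0.08² = 0.2809 + 0.0004 + 0.5041 + 0.1089 + 0.3721 + 0.0400 + 0.0064 = 1.3128

1.31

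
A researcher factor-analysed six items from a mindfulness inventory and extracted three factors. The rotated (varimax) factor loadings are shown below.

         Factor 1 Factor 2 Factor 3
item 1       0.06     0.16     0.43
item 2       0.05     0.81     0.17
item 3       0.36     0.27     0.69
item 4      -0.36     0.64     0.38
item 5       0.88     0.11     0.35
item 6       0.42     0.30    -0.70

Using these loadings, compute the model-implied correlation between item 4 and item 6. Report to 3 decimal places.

-0.225

r̂ = Σ λ_i·λ_j across factors = (-0.36)(0.42) + (0.64)(0.30) + (0.38)(-0.70)
  = -0.1512 +0.1920 -0.2660 = -0.2252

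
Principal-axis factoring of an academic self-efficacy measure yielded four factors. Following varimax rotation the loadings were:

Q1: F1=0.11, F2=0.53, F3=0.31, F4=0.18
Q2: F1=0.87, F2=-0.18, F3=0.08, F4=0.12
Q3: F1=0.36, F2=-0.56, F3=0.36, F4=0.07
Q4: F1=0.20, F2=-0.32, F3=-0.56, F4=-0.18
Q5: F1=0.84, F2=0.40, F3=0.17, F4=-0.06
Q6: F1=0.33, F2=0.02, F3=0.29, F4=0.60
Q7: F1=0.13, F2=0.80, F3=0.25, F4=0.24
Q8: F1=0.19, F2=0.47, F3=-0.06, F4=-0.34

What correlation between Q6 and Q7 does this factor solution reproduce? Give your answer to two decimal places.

r̂ = Σ λ_i·λ_j across factors = (0.33)(0.13) + (0.02)(0.80) + (0.29)(0.25) + (0.60)(0.24)
  = +0.0429 +0.0160 +0.0725 +0.1440 = 0.2754

0.28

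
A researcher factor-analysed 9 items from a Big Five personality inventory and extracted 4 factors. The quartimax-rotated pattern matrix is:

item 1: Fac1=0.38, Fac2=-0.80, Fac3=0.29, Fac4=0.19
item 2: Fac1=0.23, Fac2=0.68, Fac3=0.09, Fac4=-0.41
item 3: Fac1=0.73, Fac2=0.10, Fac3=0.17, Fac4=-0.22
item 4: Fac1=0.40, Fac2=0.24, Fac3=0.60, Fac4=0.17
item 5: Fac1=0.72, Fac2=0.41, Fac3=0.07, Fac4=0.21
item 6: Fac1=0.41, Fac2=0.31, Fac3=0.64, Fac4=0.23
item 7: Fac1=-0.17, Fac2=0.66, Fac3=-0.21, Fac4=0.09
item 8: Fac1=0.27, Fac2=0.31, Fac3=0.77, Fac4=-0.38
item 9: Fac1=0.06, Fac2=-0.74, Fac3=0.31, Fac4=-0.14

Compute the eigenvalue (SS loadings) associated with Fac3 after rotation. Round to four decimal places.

SS loadings for Fac3 = 0.29² + 0.09² + 0.17² + 0.60² + 0.07² + 0.64² + (-0.21)² + 0.77² + 0.31² = 0.0841 + 0.0081 + 0.0289 + 0.3600 + 0.0049 + 0.4096 + 0.0441 + 0.5929 + 0.0961 = 1.6287

1.6287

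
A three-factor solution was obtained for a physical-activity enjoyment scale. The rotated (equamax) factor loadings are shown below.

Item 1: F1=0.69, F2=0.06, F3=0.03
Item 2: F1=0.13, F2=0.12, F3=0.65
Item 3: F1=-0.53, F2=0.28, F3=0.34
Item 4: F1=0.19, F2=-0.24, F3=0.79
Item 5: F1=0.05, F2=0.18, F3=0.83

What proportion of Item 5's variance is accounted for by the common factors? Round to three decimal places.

h² = 0.05² + 0.18² + 0.83² = 0.0025 + 0.0324 + 0.6889 = 0.7238

0.724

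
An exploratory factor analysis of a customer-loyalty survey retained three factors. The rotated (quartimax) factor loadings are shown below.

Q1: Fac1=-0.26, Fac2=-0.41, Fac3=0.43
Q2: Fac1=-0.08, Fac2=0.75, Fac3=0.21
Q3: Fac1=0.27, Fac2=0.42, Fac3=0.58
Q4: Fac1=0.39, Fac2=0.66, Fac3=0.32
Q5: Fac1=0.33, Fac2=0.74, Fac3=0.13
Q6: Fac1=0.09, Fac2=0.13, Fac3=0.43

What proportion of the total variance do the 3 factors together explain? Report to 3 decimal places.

Communalities: 0.4206, 0.6130, 0.5857, 0.6901, 0.6734, 0.2099; Σh² = 3.1927.
Total variance with 6 standardized items is 6, so the solution explains 3.1927/6 = 0.5321.

0.532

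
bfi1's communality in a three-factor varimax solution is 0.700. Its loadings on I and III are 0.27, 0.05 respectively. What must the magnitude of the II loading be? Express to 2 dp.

Under orthogonal rotation h² = Σλ², so λ_II² = h² − (0.0754) = 0.700 − 0.0754 = 0.6246.
|λ| = √0.6246 = 0.7903.

0.79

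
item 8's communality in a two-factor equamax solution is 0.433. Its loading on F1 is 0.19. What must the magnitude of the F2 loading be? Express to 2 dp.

Under orthogonal rotation h² = Σλ², so λ_F2² = h² − (0.0361) = 0.433 − 0.0361 = 0.3969.
|λ| = √0.3969 = 0.6300.

0.63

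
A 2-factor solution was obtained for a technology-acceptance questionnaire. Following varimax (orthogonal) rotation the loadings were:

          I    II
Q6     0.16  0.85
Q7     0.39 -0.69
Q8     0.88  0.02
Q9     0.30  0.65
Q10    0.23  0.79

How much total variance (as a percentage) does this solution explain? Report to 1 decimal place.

Communalities: 0.7481, 0.6282, 0.7748, 0.5125, 0.6770; Σh² = 3.3406.
Total variance with 5 standardized items is 5, so the solution explains 3.3406/5 = 0.6681 = 66.81%.

66.8%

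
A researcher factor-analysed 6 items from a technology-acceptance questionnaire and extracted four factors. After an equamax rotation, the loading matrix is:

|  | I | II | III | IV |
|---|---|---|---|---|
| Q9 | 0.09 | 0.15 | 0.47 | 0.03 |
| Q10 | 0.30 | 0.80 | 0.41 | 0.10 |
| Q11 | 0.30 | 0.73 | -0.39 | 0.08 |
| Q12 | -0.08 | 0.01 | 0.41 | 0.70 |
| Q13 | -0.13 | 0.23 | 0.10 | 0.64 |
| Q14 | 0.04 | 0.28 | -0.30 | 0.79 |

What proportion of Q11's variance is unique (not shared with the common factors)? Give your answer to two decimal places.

0.22

h² = 0.30² + 0.73² + (-0.39)² + 0.08² = 0.0900 + 0.5329 + 0.1521 + 0.0064 = 0.7814
Uniqueness u² = 1 − h² = 1 − 0.7814 = 0.2186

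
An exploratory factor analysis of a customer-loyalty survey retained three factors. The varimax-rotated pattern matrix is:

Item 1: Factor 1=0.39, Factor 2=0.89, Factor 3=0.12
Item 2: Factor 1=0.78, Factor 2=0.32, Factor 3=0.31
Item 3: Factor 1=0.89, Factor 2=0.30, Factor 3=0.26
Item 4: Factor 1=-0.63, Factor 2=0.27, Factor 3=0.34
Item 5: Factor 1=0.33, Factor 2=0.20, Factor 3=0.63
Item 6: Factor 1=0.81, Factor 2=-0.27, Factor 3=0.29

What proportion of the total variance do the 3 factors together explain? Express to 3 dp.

Communalities: 0.9586, 0.8069, 0.9497, 0.5854, 0.5458, 0.8131; Σh² = 4.6595.
Total variance with 6 standardized items is 6, so the solution explains 4.6595/6 = 0.7766.

0.777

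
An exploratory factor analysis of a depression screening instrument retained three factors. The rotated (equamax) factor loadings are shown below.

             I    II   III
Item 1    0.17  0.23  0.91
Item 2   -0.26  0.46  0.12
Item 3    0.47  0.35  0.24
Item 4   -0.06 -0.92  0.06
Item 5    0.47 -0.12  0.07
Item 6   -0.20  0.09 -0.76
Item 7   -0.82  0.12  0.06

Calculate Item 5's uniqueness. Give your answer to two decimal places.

h² = 0.47² + (-0.12)² + 0.07² = 0.2209 + 0.0144 + 0.0049 = 0.2402
Uniqueness u² = 1 − h² = 1 − 0.2402 = 0.7598

0.76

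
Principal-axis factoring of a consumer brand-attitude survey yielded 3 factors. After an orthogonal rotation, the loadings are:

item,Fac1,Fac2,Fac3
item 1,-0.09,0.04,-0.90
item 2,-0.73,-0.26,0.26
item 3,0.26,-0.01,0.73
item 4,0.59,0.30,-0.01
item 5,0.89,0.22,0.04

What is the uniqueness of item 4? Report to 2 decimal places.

0.56

h² = 0.59² + 0.30² + (-0.01)² = 0.3481 + 0.0900 + 0.0001 = 0.4382
Uniqueness u² = 1 − h² = 1 − 0.4382 = 0.5618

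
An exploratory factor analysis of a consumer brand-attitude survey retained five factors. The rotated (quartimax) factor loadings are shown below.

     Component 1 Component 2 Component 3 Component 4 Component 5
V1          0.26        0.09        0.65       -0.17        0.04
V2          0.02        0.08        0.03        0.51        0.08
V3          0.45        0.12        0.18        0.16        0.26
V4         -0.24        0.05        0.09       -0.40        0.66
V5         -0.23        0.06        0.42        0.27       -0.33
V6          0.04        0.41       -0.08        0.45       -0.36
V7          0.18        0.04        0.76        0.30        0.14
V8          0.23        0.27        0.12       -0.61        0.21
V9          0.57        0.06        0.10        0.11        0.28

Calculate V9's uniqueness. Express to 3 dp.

0.571

h² = 0.57² + 0.06² + 0.10² + 0.11² + 0.28² = 0.3249 + 0.0036 + 0.0100 + 0.0121 + 0.0784 = 0.4290
Uniqueness u² = 1 − h² = 1 − 0.4290 = 0.5710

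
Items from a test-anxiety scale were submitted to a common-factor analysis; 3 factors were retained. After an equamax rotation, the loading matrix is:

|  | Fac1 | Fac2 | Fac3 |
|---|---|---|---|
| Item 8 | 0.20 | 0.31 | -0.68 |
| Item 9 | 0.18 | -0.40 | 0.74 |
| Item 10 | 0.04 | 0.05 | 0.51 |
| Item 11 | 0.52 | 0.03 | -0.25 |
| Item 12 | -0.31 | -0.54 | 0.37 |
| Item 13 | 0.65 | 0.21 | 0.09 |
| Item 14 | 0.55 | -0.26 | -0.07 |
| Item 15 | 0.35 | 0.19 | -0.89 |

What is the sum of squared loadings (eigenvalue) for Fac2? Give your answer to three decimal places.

0.699

SS loadings for Fac2 = 0.31² + (-0.40)² + 0.05² + 0.03² + (-0.54)² + 0.21² + (-0.26)² + 0.19² = 0.0961 + 0.1600 + 0.0025 + 0.0009 + 0.2916 + 0.0441 + 0.0676 + 0.0361 = 0.6989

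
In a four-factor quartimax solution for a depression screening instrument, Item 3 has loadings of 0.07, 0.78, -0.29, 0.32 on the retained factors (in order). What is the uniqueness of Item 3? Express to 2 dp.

0.20

h² = 0.07² + 0.78² + (-0.29)² + 0.32² = 0.0049 + 0.6084 + 0.0841 + 0.1024 = 0.7998
Uniqueness u² = 1 − h² = 1 − 0.7998 = 0.2002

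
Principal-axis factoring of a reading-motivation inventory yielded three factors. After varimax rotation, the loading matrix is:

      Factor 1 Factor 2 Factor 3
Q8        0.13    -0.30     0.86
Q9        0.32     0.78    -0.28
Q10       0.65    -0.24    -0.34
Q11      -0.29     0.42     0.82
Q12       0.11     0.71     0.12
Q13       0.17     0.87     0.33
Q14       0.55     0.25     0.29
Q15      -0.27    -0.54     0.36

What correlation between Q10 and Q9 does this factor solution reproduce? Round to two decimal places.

r̂ = Σ λ_i·λ_j across factors = (0.65)(0.32) + (-0.24)(0.78) + (-0.34)(-0.28)
  = +0.2080 -0.1872 +0.0952 = 0.1160

0.12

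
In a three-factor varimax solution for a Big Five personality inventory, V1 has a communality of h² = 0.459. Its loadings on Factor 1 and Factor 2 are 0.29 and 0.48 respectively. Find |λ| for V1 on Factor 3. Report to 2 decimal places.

Under orthogonal rotation h² = Σλ², so λ_Factor 3² = h² − (0.3145) = 0.459 − 0.3145 = 0.1445.
|λ| = √0.1445 = 0.3801.

0.38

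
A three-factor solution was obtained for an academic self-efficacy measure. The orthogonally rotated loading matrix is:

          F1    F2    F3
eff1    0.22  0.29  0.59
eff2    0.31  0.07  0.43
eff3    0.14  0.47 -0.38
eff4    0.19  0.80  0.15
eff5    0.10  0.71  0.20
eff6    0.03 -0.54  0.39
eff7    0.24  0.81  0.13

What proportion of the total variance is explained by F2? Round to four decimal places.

SS loadings for F2 = 0.29² + 0.07² + 0.47² + 0.80² + 0.71² + (-0.54)² + 0.81² = 2.4017
Proportion of variance = 2.4017 / 7 = 0.3431.

0.3431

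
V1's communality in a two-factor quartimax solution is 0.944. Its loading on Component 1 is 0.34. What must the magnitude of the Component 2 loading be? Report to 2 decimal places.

0.91

Under orthogonal rotation h² = Σλ², so λ_Component 2² = h² − (0.1156) = 0.944 − 0.1156 = 0.8284.
|λ| = √0.8284 = 0.9102.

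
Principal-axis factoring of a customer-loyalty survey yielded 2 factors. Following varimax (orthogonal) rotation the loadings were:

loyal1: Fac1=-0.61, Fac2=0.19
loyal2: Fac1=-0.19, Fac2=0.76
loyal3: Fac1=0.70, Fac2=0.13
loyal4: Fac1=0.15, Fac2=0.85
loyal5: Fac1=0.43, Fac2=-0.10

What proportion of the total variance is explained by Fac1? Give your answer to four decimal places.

0.2211

SS loadings for Fac1 = (-0.61)² + (-0.19)² + 0.70² + 0.15² + 0.43² = 1.1056
Proportion of variance = 1.1056 / 5 = 0.2211.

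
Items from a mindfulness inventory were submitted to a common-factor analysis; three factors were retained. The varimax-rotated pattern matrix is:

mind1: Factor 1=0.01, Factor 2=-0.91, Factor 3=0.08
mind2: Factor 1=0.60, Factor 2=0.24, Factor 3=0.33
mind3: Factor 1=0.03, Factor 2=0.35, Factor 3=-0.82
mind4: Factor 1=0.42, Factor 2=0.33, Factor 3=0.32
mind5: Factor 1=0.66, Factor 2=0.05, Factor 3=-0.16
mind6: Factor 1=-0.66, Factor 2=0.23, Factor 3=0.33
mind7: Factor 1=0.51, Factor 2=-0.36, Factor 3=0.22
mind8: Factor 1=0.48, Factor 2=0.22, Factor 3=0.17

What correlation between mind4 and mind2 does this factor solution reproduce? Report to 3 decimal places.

0.437

r̂ = Σ λ_i·λ_j across factors = (0.42)(0.60) + (0.33)(0.24) + (0.32)(0.33)
  = +0.2520 +0.0792 +0.1056 = 0.4368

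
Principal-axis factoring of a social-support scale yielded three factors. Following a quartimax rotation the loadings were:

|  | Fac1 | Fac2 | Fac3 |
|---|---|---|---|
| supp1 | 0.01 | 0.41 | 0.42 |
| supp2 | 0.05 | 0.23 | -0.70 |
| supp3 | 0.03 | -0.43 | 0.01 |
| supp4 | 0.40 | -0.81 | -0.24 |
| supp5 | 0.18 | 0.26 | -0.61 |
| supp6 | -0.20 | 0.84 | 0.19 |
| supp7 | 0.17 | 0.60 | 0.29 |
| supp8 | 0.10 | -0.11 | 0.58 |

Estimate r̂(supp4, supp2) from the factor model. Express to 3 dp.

0.002

r̂ = Σ λ_i·λ_j across factors = (0.40)(0.05) + (-0.81)(0.23) + (-0.24)(-0.70)
  = +0.0200 -0.1863 +0.1680 = 0.0017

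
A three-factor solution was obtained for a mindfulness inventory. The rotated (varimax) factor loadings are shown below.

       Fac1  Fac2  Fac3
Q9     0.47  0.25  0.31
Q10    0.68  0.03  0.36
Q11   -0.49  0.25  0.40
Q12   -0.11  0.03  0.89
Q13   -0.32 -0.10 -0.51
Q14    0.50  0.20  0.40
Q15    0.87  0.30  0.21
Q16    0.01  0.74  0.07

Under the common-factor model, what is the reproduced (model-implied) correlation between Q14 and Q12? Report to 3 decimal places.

0.307

r̂ = Σ λ_i·λ_j across factors = (0.50)(-0.11) + (0.20)(0.03) + (0.40)(0.89)
  = -0.0550 +0.0060 +0.3560 = 0.3070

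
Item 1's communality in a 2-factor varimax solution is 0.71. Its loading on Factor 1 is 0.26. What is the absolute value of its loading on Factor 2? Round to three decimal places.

Under orthogonal rotation h² = Σλ², so λ_Factor 2² = h² − (0.0676) = 0.71 − 0.0676 = 0.6424.
|λ| = √0.6424 = 0.8015.

0.801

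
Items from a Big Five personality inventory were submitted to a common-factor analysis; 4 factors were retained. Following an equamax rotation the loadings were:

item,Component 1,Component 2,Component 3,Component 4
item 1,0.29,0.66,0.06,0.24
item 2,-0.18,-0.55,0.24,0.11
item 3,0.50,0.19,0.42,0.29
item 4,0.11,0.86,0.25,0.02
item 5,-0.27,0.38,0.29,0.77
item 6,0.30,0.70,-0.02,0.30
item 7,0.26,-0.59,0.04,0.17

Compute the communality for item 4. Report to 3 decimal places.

h² = 0.11² + 0.86² + 0.25² + 0.02² = 0.0121 + 0.7396 + 0.0625 + 0.0004 = 0.8146

0.815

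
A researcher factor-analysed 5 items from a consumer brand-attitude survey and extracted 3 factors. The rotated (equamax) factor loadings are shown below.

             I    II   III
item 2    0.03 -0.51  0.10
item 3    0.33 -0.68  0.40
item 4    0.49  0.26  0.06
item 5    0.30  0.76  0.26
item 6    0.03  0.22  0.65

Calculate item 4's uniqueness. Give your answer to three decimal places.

0.689

h² = 0.49² + 0.26² + 0.06² = 0.2401 + 0.0676 + 0.0036 = 0.3113
Uniqueness u² = 1 − h² = 1 − 0.3113 = 0.6887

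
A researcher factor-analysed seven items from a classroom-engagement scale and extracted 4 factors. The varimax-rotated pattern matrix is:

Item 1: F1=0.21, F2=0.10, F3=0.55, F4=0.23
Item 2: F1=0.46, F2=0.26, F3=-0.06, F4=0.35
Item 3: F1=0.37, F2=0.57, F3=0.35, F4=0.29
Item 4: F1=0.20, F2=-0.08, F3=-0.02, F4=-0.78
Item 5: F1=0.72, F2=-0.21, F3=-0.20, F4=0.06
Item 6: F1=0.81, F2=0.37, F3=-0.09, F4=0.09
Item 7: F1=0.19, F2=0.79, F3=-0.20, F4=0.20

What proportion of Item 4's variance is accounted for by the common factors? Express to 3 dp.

0.655

h² = 0.20² + (-0.08)² + (-0.02)² + (-0.78)² = 0.0400 + 0.0064 + 0.0004 + 0.6084 = 0.6552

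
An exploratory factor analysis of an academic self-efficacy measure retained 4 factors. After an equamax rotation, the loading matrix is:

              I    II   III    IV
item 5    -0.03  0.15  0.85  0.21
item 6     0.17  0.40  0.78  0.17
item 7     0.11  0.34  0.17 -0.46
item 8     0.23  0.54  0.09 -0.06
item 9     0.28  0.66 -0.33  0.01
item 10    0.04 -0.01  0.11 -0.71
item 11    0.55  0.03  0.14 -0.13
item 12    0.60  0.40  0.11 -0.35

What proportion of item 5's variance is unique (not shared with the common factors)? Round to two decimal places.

0.21

h² = (-0.03)² + 0.15² + 0.85² + 0.21² = 0.0009 + 0.0225 + 0.7225 + 0.0441 = 0.7900
Uniqueness u² = 1 − h² = 1 − 0.7900 = 0.2100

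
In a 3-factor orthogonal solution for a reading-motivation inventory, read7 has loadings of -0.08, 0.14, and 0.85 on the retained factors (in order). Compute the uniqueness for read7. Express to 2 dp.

0.25

h² = (-0.08)² + 0.14² + 0.85² = 0.0064 + 0.0196 + 0.7225 = 0.7485
Uniqueness u² = 1 − h² = 1 − 0.7485 = 0.2515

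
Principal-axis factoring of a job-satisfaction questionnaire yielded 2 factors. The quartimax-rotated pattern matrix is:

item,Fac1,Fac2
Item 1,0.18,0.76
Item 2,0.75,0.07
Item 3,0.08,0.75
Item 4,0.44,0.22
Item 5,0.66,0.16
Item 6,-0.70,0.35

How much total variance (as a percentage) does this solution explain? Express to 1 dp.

51.0%

SS loadings by factor: 1.7205, 1.3415; total = 3.0620.
Total variance with 6 standardized items is 6, so the solution explains 3.0620/6 = 0.5103 = 51.03%.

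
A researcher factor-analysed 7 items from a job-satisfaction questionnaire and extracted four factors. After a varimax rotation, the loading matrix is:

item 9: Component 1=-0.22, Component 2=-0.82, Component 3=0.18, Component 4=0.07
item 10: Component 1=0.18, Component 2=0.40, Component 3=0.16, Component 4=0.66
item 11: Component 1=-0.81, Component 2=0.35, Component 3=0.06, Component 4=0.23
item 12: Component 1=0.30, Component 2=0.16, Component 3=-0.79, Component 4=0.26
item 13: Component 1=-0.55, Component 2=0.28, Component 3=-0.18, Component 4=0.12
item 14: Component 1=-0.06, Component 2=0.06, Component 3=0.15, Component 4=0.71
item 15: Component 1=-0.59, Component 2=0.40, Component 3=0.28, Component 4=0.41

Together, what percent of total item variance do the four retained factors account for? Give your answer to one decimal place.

68.1%

SS loadings by factor: 1.4811, 1.2225, 0.8190, 1.2476; total = 4.7702.
Total variance with 7 standardized items is 7, so the solution explains 4.7702/7 = 0.6815 = 68.15%.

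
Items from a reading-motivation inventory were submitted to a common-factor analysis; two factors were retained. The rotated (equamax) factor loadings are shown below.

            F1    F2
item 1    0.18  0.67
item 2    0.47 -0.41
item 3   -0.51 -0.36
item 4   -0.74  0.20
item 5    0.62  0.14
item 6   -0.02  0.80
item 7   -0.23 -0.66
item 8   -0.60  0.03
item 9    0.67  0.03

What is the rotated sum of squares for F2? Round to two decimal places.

1.88

SS loadings for F2 = 0.67² + (-0.41)² + (-0.36)² + 0.20² + 0.14² + 0.80² + (-0.66)² + 0.03² + 0.03² = 0.4489 + 0.1681 + 0.1296 + 0.0400 + 0.0196 + 0.6400 + 0.4356 + 0.0009 + 0.0009 = 1.8836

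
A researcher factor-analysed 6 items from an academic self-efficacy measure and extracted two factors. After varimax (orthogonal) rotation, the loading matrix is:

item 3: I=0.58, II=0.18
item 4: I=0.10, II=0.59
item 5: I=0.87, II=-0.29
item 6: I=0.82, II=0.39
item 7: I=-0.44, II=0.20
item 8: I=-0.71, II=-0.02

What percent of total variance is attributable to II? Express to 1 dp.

11.0%

SS loadings for II = 0.18² + 0.59² + (-0.29)² + 0.39² + 0.20² + (-0.02)² = 0.6571
With 6 standardized items, total variance = 6. Proportion = 0.6571/6 = 0.1095 → 10.95%.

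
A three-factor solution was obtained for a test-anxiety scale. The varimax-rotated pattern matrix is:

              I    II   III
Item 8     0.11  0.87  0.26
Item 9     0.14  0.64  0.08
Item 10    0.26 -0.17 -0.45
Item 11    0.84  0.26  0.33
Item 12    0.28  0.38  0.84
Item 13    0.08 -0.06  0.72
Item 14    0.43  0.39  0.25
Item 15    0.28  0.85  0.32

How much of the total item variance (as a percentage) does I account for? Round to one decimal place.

14.4%

SS loadings for I = 0.11² + 0.14² + 0.26² + 0.84² + 0.28² + 0.08² + 0.43² + 0.28² = 1.1530
With 8 standardized items, total variance = 8. Proportion = 1.1530/8 = 0.1441 → 14.41%.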